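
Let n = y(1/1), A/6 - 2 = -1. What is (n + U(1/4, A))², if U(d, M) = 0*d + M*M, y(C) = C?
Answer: 1369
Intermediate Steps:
A = 6 (A = 12 + 6*(-1) = 12 - 6 = 6)
n = 1 (n = 1/1 = 1*1 = 1)
U(d, M) = M² (U(d, M) = 0 + M² = M²)
(n + U(1/4, A))² = (1 + 6²)² = (1 + 36)² = 37² = 1369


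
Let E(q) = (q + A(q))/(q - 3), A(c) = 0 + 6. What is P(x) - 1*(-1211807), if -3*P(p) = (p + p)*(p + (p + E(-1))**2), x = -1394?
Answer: 21708845813/12 ≈ 1.8091e+9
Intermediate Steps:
A(c) = 6
E(q) = (6 + q)/(-3 + q) (E(q) = (q + 6)/(q - 3) = (6 + q)/(-3 + q))
P(p) = -2*p*(p + (-5/4 + p)**2)/3 (P(p) = -(p + p)*(p + (p + (6 - 1)/(-3 - 1))**2)/3 = -2*p*(p + (p + 5/(-4))**2)/3 = -2*p*(p + (p - 1/4*5)**2)/3 = -2*p*(p + (p - 5/4)**2)/3 = -2*p*(p + (-5/4 + p)**2)/3)
P(x) - 1*(-1211807) = (1/24)*(-1394)*(-25 - 16*(-1394)**2 + 24*(-1394)) - 1*(-1211807) = (1/24)*(-1394)*(-25 - 16*1943236 - 33456) + 1211807 = (1/24)*(-1394)*(-25 - 31091776 - 33456) + 1211807 = (1/24)*(-1394)*(-31125257) + 1211807 = 21694304129/12 + 1211807 = 21708845813/12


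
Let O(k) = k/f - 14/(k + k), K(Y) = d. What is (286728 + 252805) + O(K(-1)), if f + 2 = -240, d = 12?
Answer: 783400997/1452 ≈ 5.3953e+5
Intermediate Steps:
f = -242 (f = -2 - 240 = -242)
K(Y) = 12
O(k) = -7/k - k/242 (O(k) = k/(-242) - 14/(k + k) = k*(-1/242) - 14*1/(2*k) = -k/242 - 7/k = -7/k - k/242)
(286728 + 252805) + O(K(-1)) = (286728 + 252805) + (-7/12 - 1/242*12) = 539533 + (-7*1/12 - 6/121) = 539533 + (-7/12 - 6/121) = 539533 - 919/1452 = 783400997/1452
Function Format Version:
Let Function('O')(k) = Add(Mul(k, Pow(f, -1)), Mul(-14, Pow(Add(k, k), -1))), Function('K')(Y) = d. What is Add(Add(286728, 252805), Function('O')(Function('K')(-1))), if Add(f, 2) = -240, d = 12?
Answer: Rational(783400997, 1452) ≈ 5.3953e+5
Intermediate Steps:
f = -242 (f = Add(-2, -240) = -242)
Function('K')(Y) = 12
Function('O')(k) = Add(Mul(-7, Pow(k, -1)), Mul(Rational(-1, 242), k)) (Function('O')(k) = Add(Mul(k, Pow(-242, -1)), Mul(-14, Pow(Add(k, k), -1))) = Add(Mul(k, Rational(-1, 242)), Mul(-14, Pow(Mul(2, k), -1))) = Add(Mul(Rational(-1, 242), k), Mul(-14, Mul(Rational(1, 2), Pow(k, -1)))) = Add(Mul(Rational(-1, 242), k), Mul(-7, Pow(k, -1))) = Add(Mul(-7, Pow(k, -1)), Mul(Rational(-1, 242), k)))
Add(Add(286728, 252805), Function('O')(Function('K')(-1))) = Add(Add(286728, 252805), Add(Mul(-7, Pow(12, -1)), Mul(Rational(-1, 242), 12))) = Add(539533, Add(Mul(-7, Rational(1, 12)), Rational(-6, 121))) = Add(539533, Add(Rational(-7, 12), Rational(-6, 121))) = Add(539533, Rational(-919, 1452)) = Rational(783400997, 1452)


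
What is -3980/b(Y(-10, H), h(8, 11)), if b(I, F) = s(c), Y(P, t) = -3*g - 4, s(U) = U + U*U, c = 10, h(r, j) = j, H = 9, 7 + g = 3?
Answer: -398/11 ≈ -36.182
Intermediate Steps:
g = -4 (g = -7 + 3 = -4)
s(U) = U + U²
Y(P, t) = 8 (Y(P, t) = -3*(-4) - 4 = 12 - 4 = 8)
b(I, F) = 110 (b(I, F) = 10*(1 + 10) = 10*11 = 110)
-3980/b(Y(-10, H), h(8, 11)) = -3980/110 = -3980*1/110 = -398/11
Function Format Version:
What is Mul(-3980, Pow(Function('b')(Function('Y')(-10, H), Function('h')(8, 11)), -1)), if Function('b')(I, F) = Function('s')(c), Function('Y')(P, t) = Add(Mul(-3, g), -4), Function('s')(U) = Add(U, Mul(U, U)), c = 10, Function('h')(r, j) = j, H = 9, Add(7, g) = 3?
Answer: Rational(-398, 11) ≈ -36.182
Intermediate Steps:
g = -4 (g = Add(-7, 3) = -4)
Function('s')(U) = Add(U, Pow(U, 2))
Function('Y')(P, t) = 8 (Function('Y')(P, t) = Add(Mul(-3, -4), -4) = Add(12, -4) = 8)
Function('b')(I, F) = 110 (Function('b')(I, F) = Mul(10, Add(1, 10)) = Mul(10, 11) = 110)
Mul(-3980, Pow(Function('b')(Function('Y')(-10, H), Function('h')(8, 11)), -1)) = Mul(-3980, Pow(110, -1)) = Mul(-3980, Rational(1, 110)) = Rational(-398, 11)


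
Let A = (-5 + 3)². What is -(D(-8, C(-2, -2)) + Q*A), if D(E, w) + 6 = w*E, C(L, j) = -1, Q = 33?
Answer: -134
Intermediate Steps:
D(E, w) = -6 + E*w (D(E, w) = -6 + w*E = -6 + E*w)
A = 4 (A = (-2)² = 4)
-(D(-8, C(-2, -2)) + Q*A) = -((-6 - 8*(-1)) + 33*4) = -((-6 + 8) + 132) = -(2 + 132) = -1*134 = -134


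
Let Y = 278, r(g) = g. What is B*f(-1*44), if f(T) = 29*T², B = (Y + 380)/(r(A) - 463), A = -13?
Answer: -1319384/17 ≈ -77611.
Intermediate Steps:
B = -47/34 (B = (278 + 380)/(-13 - 463) = 658/(-476) = 658*(-1/476) = -47/34 ≈ -1.3824)
B*f(-1*44) = -1363*(-1*44)²/34 = -1363*(-44)²/34 = -1363*1936/34 = -47/34*56144 = -1319384/17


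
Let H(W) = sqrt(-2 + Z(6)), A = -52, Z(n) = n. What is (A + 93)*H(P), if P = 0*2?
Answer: 82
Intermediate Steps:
P = 0
H(W) = 2 (H(W) = sqrt(-2 + 6) = sqrt(4) = 2)
(A + 93)*H(P) = (-52 + 93)*2 = 41*2 = 82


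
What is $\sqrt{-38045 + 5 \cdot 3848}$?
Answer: $i \sqrt{18805} \approx 137.13 i$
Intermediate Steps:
$\sqrt{-38045 + 5 \cdot 3848} = \sqrt{-38045 + 19240} = \sqrt{-18805} = i \sqrt{18805}$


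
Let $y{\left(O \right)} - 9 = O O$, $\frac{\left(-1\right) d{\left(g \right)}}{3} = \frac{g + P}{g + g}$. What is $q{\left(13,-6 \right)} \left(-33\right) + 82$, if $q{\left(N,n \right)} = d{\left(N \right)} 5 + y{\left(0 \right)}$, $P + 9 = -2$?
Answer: $- \frac{2300}{13} \approx -176.92$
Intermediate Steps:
$P = -11$ ($P = -9 - 2 = -11$)
$d{\left(g \right)} = - \frac{3 \left(-11 + g\right)}{2 g}$ ($d{\left(g \right)} = - 3 \frac{g - 11}{g + g} = - 3 \frac{-11 + g}{2 g} = - \frac{3 \left(-11 + g\right)}{2 g}$)
$y{\left(O \right)} = 9 + O^{2}$ ($y{\left(O \right)} = 9 + O O = 9 + O^{2}$)
$q{\left(N,n \right)} = 9 + \frac{15 \left(11 - N\right)}{2 N}$ ($q{\left(N,n \right)} = \frac{3 \left(11 - N\right)}{2 N} 5 + \left(9 + 0^{2}\right) = \frac{15 \left(11 - N\right)}{2 N} + \left(9 + 0\right) = \frac{15 \left(11 - N\right)}{2 N} + 9 = 9 + \frac{15 \left(11 - N\right)}{2 N}$)
$q{\left(13,-6 \right)} \left(-33\right) + 82 = \frac{3 \left(55 + 13\right)}{2 \cdot 13} \left(-33\right) + 82 = \frac{3}{2} \cdot \frac{1}{13} \cdot 68 \left(-33\right) + 82 = \frac{102}{13} \left(-33\right) + 82 = - \frac{3366}{13} + 82 = - \frac{2300}{13}$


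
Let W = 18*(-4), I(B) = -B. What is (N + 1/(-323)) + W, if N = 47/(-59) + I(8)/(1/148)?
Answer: -23950832/19057 ≈ -1256.8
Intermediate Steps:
W = -72
N = -69903/59 (N = 47/(-59) + (-1*8)/(1/148) = 47*(-1/59) - 8/1/148 = -47/59 - 8*148 = -47/59 - 1184 = -69903/59 ≈ -1184.8)
(N + 1/(-323)) + W = (-69903/59 + 1/(-323)) - 72 = (-69903/59 - 1/323) - 72 = -22578728/19057 - 72 = -23950832/19057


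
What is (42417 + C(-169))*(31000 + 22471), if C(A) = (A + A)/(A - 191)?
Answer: 408263329859/180 ≈ 2.2681e+9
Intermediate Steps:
C(A) = 2*A/(-191 + A) (C(A) = (2*A)/(-191 + A) = 2*A/(-191 + A))
(42417 + C(-169))*(31000 + 22471) = (42417 + 2*(-169)/(-191 - 169))*(31000 + 22471) = (42417 + 2*(-169)/(-360))*53471 = (42417 + 2*(-169)*(-1/360))*53471 = (42417 + 169/180)*53471 = (7635229/180)*53471 = 408263329859/180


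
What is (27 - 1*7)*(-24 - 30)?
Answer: -1080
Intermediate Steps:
(27 - 1*7)*(-24 - 30) = (27 - 7)*(-54) = 20*(-54) = -1080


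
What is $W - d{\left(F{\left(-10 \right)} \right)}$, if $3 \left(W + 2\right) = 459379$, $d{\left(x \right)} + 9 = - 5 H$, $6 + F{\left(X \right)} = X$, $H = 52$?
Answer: $\frac{460180}{3} \approx 1.5339 \cdot 10^{5}$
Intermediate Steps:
$F{\left(X \right)} = -6 + X$
$d{\left(x \right)} = -269$ ($d{\left(x \right)} = -9 - 260 = -269$)
$W = \frac{459373}{3}$ ($W = -2 + \frac{1}{3} \cdot 459379 = -2 + \frac{459379}{3} = \frac{459373}{3} \approx 1.5312 \cdot 10^{5}$)
$W - d{\left(F{\left(-10 \right)} \right)} = \frac{459373}{3} - -269 = \frac{459373}{3} + 269 = \frac{460180}{3}$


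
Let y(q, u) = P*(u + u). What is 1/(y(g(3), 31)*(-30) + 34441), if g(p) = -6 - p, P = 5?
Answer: 1/25141 ≈ 3.9776e-5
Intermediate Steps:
y(q, u) = 10*u (y(q, u) = 5*(u + u) = 5*(2*u) = 10*u)
1/(y(g(3), 31)*(-30) + 34441) = 1/((10*31)*(-30) + 34441) = 1/(310*(-30) + 34441) = 1/(-9300 + 34441) = 1/25141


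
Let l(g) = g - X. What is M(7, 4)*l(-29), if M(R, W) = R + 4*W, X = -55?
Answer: 598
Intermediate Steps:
l(g) = 55 + g (l(g) = g - 1*(-55) = g + 55 = 55 + g)
M(7, 4)*l(-29) = (7 + 4*4)*(55 - 29) = (7 + 16)*26 = 23*26 = 598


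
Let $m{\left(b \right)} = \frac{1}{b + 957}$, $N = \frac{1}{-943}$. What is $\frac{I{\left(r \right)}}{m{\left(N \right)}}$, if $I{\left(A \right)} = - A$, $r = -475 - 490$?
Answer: $\frac{870864250}{943} \approx 9.235 \cdot 10^{5}$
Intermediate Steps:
$N = - \frac{1}{943} \approx -0.0010604$
$r = -965$ ($r = -475 - 490 = -965$)
$m{\left(b \right)} = \frac{1}{957 + b}$
$\frac{I{\left(r \right)}}{m{\left(N \right)}} = \frac{\left(-1\right) \left(-965\right)}{\frac{1}{957 - \frac{1}{943}}} = \frac{965}{\frac{1}{\frac{902450}{943}}} = \frac{965}{\frac{943}{902450}} = 965 \cdot \frac{902450}{943} = \frac{870864250}{943}$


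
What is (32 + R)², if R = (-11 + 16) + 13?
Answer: 2500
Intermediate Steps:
R = 18 (R = 5 + 13 = 18)
(32 + R)² = (32 + 18)² = 50² = 2500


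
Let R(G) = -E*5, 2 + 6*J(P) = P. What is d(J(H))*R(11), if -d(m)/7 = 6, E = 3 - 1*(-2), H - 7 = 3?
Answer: 1050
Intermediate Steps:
H = 10 (H = 7 + 3 = 10)
J(P) = -⅓ + P/6
E = 5 (E = 3 + 2 = 5)
d(m) = -42 (d(m) = -7*6 = -42)
R(G) = -25 (R(G) = -1*5*5 = -5*5 = -25)
d(J(H))*R(11) = -42*(-25) = 1050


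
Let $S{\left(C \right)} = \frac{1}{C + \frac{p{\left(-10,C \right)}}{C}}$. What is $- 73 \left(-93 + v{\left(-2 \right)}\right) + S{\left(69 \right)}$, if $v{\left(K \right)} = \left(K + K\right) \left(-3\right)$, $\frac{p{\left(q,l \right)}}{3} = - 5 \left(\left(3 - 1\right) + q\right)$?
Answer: $\frac{9620474}{1627} \approx 5913.0$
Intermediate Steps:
$p{\left(q,l \right)} = -30 - 15 q$ ($p{\left(q,l \right)} = 3 \left(- 5 \left(\left(3 - 1\right) + q\right)\right) = 3 \left(- 5 \left(2 + q\right)\right) = 3 \left(-10 - 5 q\right) = -30 - 15 q$)
$v{\left(K \right)} = - 6 K$ ($v{\left(K \right)} = 2 K \left(-3\right) = - 6 K$)
$S{\left(C \right)} = \frac{1}{C + \frac{120}{C}}$ ($S{\left(C \right)} = \frac{1}{C + \frac{-30 - -150}{C}} = \frac{1}{C + \frac{-30 + 150}{C}} = \frac{1}{C + \frac{120}{C}}$)
$- 73 \left(-93 + v{\left(-2 \right)}\right) + S{\left(69 \right)} = - 73 \left(-93 - -12\right) + \frac{69}{120 + 69^{2}} = - 73 \left(-93 + 12\right) + \frac{69}{120 + 4761} = \left(-73\right) \left(-81\right) + \frac{69}{4881} = 5913 + 69 \cdot \frac{1}{4881} = 5913 + \frac{23}{1627} = \frac{9620474}{1627}$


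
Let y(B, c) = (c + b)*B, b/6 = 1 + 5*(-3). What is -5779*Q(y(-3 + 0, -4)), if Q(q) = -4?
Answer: 23116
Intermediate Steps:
b = -84 (b = 6*(1 + 5*(-3)) = 6*(1 - 15) = 6*(-14) = -84)
y(B, c) = B*(-84 + c) (y(B, c) = (c - 84)*B = (-84 + c)*B = B*(-84 + c))
-5779*Q(y(-3 + 0, -4)) = -5779*(-4) = 23116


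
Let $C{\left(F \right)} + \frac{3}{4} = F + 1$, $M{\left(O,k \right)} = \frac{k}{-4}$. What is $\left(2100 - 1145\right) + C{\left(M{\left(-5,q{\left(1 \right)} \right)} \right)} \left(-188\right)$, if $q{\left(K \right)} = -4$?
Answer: $720$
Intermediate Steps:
$M{\left(O,k \right)} = - \frac{k}{4}$ ($M{\left(O,k \right)} = k \left(- \frac{1}{4}\right) = - \frac{k}{4}$)
$C{\left(F \right)} = \frac{1}{4} + F$ ($C{\left(F \right)} = - \frac{3}{4} + \left(F + 1\right) = - \frac{3}{4} + \left(1 + F\right) = \frac{1}{4} + F$)
$\left(2100 - 1145\right) + C{\left(M{\left(-5,q{\left(1 \right)} \right)} \right)} \left(-188\right) = \left(2100 - 1145\right) + \left(\frac{1}{4} - -1\right) \left(-188\right) = \left(2100 - 1145\right) + \left(\frac{1}{4} + 1\right) \left(-188\right) = 955 + \frac{5}{4} \left(-188\right) = 955 - 235 = 720$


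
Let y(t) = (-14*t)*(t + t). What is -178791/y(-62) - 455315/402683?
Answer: 22989632173/43341576656 ≈ 0.53043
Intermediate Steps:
y(t) = -28*t² (y(t) = (-14*t)*(2*t) = -28*t²)
-178791/y(-62) - 455315/402683 = -178791/((-28*(-62)²)) - 455315/402683 = -178791/((-28*3844)) - 455315*1/402683 = -178791/(-107632) - 455315/402683 = -178791*(-1/107632) - 455315/402683 = 178791/107632 - 455315/402683 = 22989632173/43341576656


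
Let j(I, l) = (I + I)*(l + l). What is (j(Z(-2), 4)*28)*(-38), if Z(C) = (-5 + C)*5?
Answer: 595840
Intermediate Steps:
Z(C) = -25 + 5*C
j(I, l) = 4*I*l (j(I, l) = (2*I)*(2*l) = 4*I*l)
(j(Z(-2), 4)*28)*(-38) = ((4*(-25 + 5*(-2))*4)*28)*(-38) = ((4*(-25 - 10)*4)*28)*(-38) = ((4*(-35)*4)*28)*(-38) = -560*28*(-38) = -15680*(-38) = 595840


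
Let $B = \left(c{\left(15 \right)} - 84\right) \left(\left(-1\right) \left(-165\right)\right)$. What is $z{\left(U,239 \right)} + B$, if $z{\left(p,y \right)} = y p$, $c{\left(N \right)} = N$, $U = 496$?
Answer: $107159$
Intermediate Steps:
$z{\left(p,y \right)} = p y$
$B = -11385$ ($B = \left(15 - 84\right) \left(\left(-1\right) \left(-165\right)\right) = \left(-69\right) 165 = -11385$)
$z{\left(U,239 \right)} + B = 496 \cdot 239 - 11385 = 118544 - 11385 = 107159$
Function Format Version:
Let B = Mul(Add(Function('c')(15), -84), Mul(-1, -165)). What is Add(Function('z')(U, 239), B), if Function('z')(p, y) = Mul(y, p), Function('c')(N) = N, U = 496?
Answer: 107159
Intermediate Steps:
Function('z')(p, y) = Mul(p, y)
B = -11385 (B = Mul(Add(15, -84), Mul(-1, -165)) = Mul(-69, 165) = -11385)
Add(Function('z')(U, 239), B) = Add(Mul(496, 239), -11385) = Add(118544, -11385) = 107159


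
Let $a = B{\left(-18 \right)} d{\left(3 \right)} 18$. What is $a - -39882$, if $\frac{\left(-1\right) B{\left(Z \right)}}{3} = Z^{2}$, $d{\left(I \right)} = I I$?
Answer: $-117582$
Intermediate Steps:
$d{\left(I \right)} = I^{2}$
$B{\left(Z \right)} = - 3 Z^{2}$
$a = -157464$ ($a = - 3 \left(-18\right)^{2} \cdot 3^{2} \cdot 18 = \left(-3\right) 324 \cdot 9 \cdot 18 = \left(-972\right) 162 = -157464$)
$a - -39882 = -157464 - -39882 = -157464 + 39882 = -117582$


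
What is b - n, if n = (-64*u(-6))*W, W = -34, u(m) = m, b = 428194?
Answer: 441250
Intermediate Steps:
n = -13056 (n = -64*(-6)*(-34) = 384*(-34) = -13056)
b - n = 428194 - 1*(-13056) = 428194 + 13056 = 441250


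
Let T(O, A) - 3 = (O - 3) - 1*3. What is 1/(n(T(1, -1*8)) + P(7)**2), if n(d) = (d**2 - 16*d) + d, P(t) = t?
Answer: 1/83 ≈ 0.012048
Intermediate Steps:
T(O, A) = -3 + O (T(O, A) = 3 + ((O - 3) - 1*3) = 3 + ((-3 + O) - 3) = 3 + (-6 + O) = -3 + O)
n(d) = d**2 - 15*d
1/(n(T(1, -1*8)) + P(7)**2) = 1/((-3 + 1)*(-15 + (-3 + 1)) + 7**2) = 1/(-2*(-15 - 2) + 49) = 1/(-2*(-17) + 49) = 1/(34 + 49) = 1/83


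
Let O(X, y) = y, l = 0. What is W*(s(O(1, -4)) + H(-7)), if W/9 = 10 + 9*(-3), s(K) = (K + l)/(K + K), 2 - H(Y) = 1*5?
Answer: 765/2 ≈ 382.50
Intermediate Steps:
H(Y) = -3 (H(Y) = 2 - 5 = -3)
s(K) = ½ (s(K) = (K + 0)/(K + K) = K/((2*K)) = K*(1/(2*K)) = ½)
W = -153 (W = 9*(10 + 9*(-3)) = 9*(10 - 27) = 9*(-17) = -153)
W*(s(O(1, -4)) + H(-7)) = -153*(½ - 3) = -153*(-5/2) = 765/2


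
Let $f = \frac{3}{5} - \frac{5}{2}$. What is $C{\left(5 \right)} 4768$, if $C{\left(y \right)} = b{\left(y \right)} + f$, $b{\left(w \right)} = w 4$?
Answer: $\frac{431504}{5} \approx 86301.0$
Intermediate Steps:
$f = - \frac{19}{10}$ ($f = 3 \cdot \frac{1}{5} - \frac{5}{2} = \frac{3}{5} - \frac{5}{2} = - \frac{19}{10} \approx -1.9$)
$b{\left(w \right)} = 4 w$
$C{\left(y \right)} = - \frac{19}{10} + 4 y$ ($C{\left(y \right)} = 4 y - \frac{19}{10} = - \frac{19}{10} + 4 y$)
$C{\left(5 \right)} 4768 = \left(- \frac{19}{10} + 4 \cdot 5\right) 4768 = \left(- \frac{19}{10} + 20\right) 4768 = \frac{181}{10} \cdot 4768 = \frac{431504}{5}$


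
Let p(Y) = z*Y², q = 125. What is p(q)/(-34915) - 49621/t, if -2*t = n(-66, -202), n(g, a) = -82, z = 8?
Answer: -347528443/286303 ≈ -1213.8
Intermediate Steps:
p(Y) = 8*Y²
t = 41 (t = -½*(-82) = 41)
p(q)/(-34915) - 49621/t = (8*125²)/(-34915) - 49621/41 = (8*15625)*(-1/34915) - 49621*1/41 = 125000*(-1/34915) - 49621/41 = -25000/6983 - 49621/41 = -347528443/286303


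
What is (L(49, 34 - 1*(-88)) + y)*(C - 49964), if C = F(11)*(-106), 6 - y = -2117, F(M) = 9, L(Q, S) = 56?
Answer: -110950322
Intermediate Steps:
y = 2123 (y = 6 - 1*(-2117) = 6 + 2117 = 2123)
C = -954 (C = 9*(-106) = -954)
(L(49, 34 - 1*(-88)) + y)*(C - 49964) = (56 + 2123)*(-954 - 49964) = 2179*(-50918) = -110950322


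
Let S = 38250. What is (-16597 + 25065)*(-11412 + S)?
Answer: 227264184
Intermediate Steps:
(-16597 + 25065)*(-11412 + S) = (-16597 + 25065)*(-11412 + 38250) = 8468*26838 = 227264184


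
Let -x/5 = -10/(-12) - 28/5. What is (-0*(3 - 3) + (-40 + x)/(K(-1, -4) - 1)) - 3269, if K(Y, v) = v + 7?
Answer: -39325/12 ≈ -3277.1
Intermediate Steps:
K(Y, v) = 7 + v
x = 143/6 (x = -5*(-10/(-12) - 28/5) = -5*(-10*(-1/12) - 28*⅕) = -5*(⅚ - 28/5) = -5*(-143/30) = 143/6 ≈ 23.833)
(-0*(3 - 3) + (-40 + x)/(K(-1, -4) - 1)) - 3269 = (-0*(3 - 3) + (-40 + 143/6)/((7 - 4) - 1)) - 3269 = (-0*0 - 97/(6*(3 - 1))) - 3269 = (-58*0 - 97/6/2) - 3269 = (0 - 97/6*½) - 3269 = (0 - 97/12) - 3269 = -97/12 - 3269 = -39325/12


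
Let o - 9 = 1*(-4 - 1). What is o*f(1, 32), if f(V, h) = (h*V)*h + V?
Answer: 4100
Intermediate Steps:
f(V, h) = V + V*h² (f(V, h) = (V*h)*h + V = V*h² + V = V + V*h²)
o = 4 (o = 9 + 1*(-4 - 1) = 9 + 1*(-5) = 9 - 5 = 4)
o*f(1, 32) = 4*(1*(1 + 32²)) = 4*(1*(1 + 1024)) = 4*(1*1025) = 4*1025 = 4100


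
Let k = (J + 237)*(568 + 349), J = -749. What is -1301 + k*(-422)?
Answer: 198129387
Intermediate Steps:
k = -469504 (k = (-749 + 237)*(568 + 349) = -512*917 = -469504)
-1301 + k*(-422) = -1301 - 469504*(-422) = -1301 + 198130688 = 198129387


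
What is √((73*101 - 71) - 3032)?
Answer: √4270 ≈ 65.345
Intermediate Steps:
√((73*101 - 71) - 3032) = √((7373 - 71) - 3032) = √(7302 - 3032) = √4270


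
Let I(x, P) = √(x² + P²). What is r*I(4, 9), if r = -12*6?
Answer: -72*√97 ≈ -709.12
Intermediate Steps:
r = -72
I(x, P) = √(P² + x²)
r*I(4, 9) = -72*√(9² + 4²) = -72*√(81 + 16) = -72*√97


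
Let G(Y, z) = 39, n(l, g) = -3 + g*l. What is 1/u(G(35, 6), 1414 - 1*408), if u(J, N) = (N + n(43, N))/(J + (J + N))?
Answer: 1084/44261 ≈ 0.024491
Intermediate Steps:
u(J, N) = (-3 + 44*N)/(N + 2*J) (u(J, N) = (N + (-3 + N*43))/(J + (J + N)) = (N + (-3 + 43*N))/(N + 2*J) = (-3 + 44*N)/(N + 2*J))
1/u(G(35, 6), 1414 - 1*408) = 1/((-3 + 44*(1414 - 1*408))/((1414 - 1*408) + 2*39)) = 1/((-3 + 44*(1414 - 408))/((1414 - 408) + 78)) = 1/((-3 + 44*1006)/(1006 + 78)) = 1/((-3 + 44264)/1084) = 1/((1/1084)*44261) = 1/(44261/1084) = 1084/44261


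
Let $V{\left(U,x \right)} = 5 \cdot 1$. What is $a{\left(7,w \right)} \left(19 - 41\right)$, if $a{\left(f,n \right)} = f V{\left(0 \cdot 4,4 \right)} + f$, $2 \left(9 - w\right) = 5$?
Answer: $-924$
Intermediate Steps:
$V{\left(U,x \right)} = 5$
$w = \frac{13}{2}$ ($w = 9 - \frac{5}{2} = \frac{13}{2} \approx 6.5$)
$a{\left(f,n \right)} = 6 f$ ($a{\left(f,n \right)} = f 5 + f = 5 f + f = 6 f$)
$a{\left(7,w \right)} \left(19 - 41\right) = 6 \cdot 7 \left(19 - 41\right) = 42 \left(-22\right) = -924$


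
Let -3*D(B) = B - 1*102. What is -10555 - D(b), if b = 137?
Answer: -31630/3 ≈ -10543.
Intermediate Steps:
D(B) = 34 - B/3 (D(B) = -(B - 1*102)/3 = -(B - 102)/3 = -(-102 + B)/3 = 34 - B/3)
-10555 - D(b) = -10555 - (34 - 1/3*137) = -10555 - (34 - 137/3) = -10555 - 1*(-35/3) = -10555 + 35/3 = -31630/3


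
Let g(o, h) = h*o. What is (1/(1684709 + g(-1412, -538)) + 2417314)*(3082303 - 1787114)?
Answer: 1093287118626896497/349195 ≈ 3.1309e+12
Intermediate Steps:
(1/(1684709 + g(-1412, -538)) + 2417314)*(3082303 - 1787114) = (1/(1684709 - 538*(-1412)) + 2417314)*(3082303 - 1787114) = (1/(1684709 + 759656) + 2417314)*1295189 = (1/2444365 + 2417314)*1295189 = (5908797735611/2444365)*1295189 = 1093287118626896497/349195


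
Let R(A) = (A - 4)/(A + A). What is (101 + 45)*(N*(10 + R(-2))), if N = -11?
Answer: -18469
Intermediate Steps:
R(A) = (-4 + A)/(2*A) (R(A) = (-4 + A)/((2*A)) = (-4 + A)*(1/(2*A)) = (-4 + A)/(2*A))
(101 + 45)*(N*(10 + R(-2))) = (101 + 45)*(-11*(10 + (½)*(-4 - 2)/(-2))) = 146*(-11*(10 + (½)*(-½)*(-6))) = 146*(-11*(10 + 3/2)) = 146*(-11*23/2) = 146*(-253/2) = -18469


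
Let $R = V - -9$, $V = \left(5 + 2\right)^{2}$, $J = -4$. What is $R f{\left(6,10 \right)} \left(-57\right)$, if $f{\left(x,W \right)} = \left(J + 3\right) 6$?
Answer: $19836$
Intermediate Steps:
$V = 49$ ($V = 7^{2} = 49$)
$f{\left(x,W \right)} = -6$ ($f{\left(x,W \right)} = \left(-4 + 3\right) 6 = \left(-1\right) 6 = -6$)
$R = 58$ ($R = 49 - -9 = 49 + 9 = 58$)
$R f{\left(6,10 \right)} \left(-57\right) = 58 \left(-6\right) \left(-57\right) = \left(-348\right) \left(-57\right) = 19836$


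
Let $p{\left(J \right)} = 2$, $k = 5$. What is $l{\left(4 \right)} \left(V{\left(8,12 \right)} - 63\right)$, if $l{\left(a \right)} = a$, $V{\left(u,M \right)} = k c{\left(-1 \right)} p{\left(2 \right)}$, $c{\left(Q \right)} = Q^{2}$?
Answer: $-212$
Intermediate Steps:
$V{\left(u,M \right)} = 10$ ($V{\left(u,M \right)} = 5 \left(-1\right)^{2} \cdot 2 = 5 \cdot 1 \cdot 2 = 5 \cdot 2 = 10$)
$l{\left(4 \right)} \left(V{\left(8,12 \right)} - 63\right) = 4 \left(10 - 63\right) = 4 \left(-53\right) = -212$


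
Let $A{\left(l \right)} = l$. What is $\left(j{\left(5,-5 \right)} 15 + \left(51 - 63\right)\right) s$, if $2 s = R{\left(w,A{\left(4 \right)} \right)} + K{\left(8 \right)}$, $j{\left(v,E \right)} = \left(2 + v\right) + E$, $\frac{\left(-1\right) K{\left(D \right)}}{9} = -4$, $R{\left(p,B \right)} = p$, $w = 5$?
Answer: $369$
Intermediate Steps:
$K{\left(D \right)} = 36$ ($K{\left(D \right)} = \left(-9\right) \left(-4\right) = 36$)
$j{\left(v,E \right)} = 2 + E + v$
$s = \frac{41}{2}$ ($s = \frac{5 + 36}{2} = \frac{1}{2} \cdot 41 = \frac{41}{2} \approx 20.5$)
$\left(j{\left(5,-5 \right)} 15 + \left(51 - 63\right)\right) s = \left(\left(2 - 5 + 5\right) 15 + \left(51 - 63\right)\right) \frac{41}{2} = \left(2 \cdot 15 + \left(51 - 63\right)\right) \frac{41}{2} = \left(30 - 12\right) \frac{41}{2} = 18 \cdot \frac{41}{2} = 369$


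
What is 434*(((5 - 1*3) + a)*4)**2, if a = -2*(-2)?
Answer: 249984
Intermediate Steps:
a = 4
434*(((5 - 1*3) + a)*4)**2 = 434*(((5 - 1*3) + 4)*4)**2 = 434*(((5 - 3) + 4)*4)**2 = 434*((2 + 4)*4)**2 = 434*(6*4)**2 = 434*24**2 = 434*576 = 249984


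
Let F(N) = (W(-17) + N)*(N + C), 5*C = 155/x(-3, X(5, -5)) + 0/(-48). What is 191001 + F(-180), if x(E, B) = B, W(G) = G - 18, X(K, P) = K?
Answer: 228368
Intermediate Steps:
W(G) = -18 + G
C = 31/5 (C = (155/5 + 0/(-48))/5 = (155*(1/5) + 0*(-1/48))/5 = (31 + 0)/5 = (1/5)*31 = 31/5 ≈ 6.2000)
F(N) = (-35 + N)*(31/5 + N) (F(N) = ((-18 - 17) + N)*(N + 31/5) = (-35 + N)*(31/5 + N))
191001 + F(-180) = 191001 + (-217 + (-180)**2 - 144/5*(-180)) = 191001 + (-217 + 32400 + 5184) = 191001 + 37367 = 228368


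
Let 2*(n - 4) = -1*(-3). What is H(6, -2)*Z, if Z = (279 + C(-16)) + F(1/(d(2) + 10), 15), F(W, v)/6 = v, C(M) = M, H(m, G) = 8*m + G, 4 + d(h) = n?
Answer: 16238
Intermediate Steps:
n = 11/2 (n = 4 + (-1*(-3))/2 = 4 + (½)*3 = 4 + 3/2 = 11/2 ≈ 5.5000)
d(h) = 3/2 (d(h) = -4 + 11/2 = 3/2)
H(m, G) = G + 8*m
F(W, v) = 6*v
Z = 353 (Z = (279 - 16) + 6*15 = 263 + 90 = 353)
H(6, -2)*Z = (-2 + 8*6)*353 = (-2 + 48)*353 = 46*353 = 16238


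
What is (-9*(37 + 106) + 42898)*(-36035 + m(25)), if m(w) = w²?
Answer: -1473445510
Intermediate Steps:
(-9*(37 + 106) + 42898)*(-36035 + m(25)) = (-9*(37 + 106) + 42898)*(-36035 + 25²) = (-9*143 + 42898)*(-36035 + 625) = (-1287 + 42898)*(-35410) = 41611*(-35410) = -1473445510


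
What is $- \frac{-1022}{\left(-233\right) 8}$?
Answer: $- \frac{511}{932} \approx -0.54828$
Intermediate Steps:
$- \frac{-1022}{\left(-233\right) 8} = - \frac{-1022}{-1864} = - \frac{\left(-1022\right) \left(-1\right)}{1864} = \left(-1\right) \frac{511}{932} = - \frac{511}{932}$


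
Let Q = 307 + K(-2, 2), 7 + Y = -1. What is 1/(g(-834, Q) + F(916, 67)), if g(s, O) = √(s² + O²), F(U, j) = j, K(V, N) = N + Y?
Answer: -67/781668 + √786157/781668 ≈ 0.0010486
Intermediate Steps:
Y = -8 (Y = -7 - 1 = -8)
K(V, N) = -8 + N (K(V, N) = N - 8 = -8 + N)
Q = 301 (Q = 307 + (-8 + 2) = 307 - 6 = 301)
g(s, O) = √(O² + s²)
1/(g(-834, Q) + F(916, 67)) = 1/(√(301² + (-834)²) + 67) = 1/(√(90601 + 695556) + 67) = 1/(√786157 + 67) = 1/(67 + √786157)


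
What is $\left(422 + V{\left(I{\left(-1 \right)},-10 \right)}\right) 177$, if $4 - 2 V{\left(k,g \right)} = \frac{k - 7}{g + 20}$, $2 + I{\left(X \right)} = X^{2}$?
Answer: $\frac{375594}{5} \approx 75119.0$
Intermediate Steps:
$I{\left(X \right)} = -2 + X^{2}$
$V{\left(k,g \right)} = 2 - \frac{-7 + k}{2 \left(20 + g\right)}$ ($V{\left(k,g \right)} = 2 - \frac{\left(k - 7\right) \frac{1}{g + 20}}{2} = 2 - \frac{\left(-7 + k\right) \frac{1}{20 + g}}{2} = 2 - \frac{\frac{1}{20 + g} \left(-7 + k\right)}{2} = 2 - \frac{-7 + k}{2 \left(20 + g\right)}$)
$\left(422 + V{\left(I{\left(-1 \right)},-10 \right)}\right) 177 = \left(422 + \frac{87 - \left(-2 + \left(-1\right)^{2}\right) + 4 \left(-10\right)}{2 \left(20 - 10\right)}\right) 177 = \left(422 + \frac{87 - \left(-2 + 1\right) - 40}{2 \cdot 10}\right) 177 = \left(422 + \frac{1}{2} \cdot \frac{1}{10} \left(87 - -1 - 40\right)\right) 177 = \left(422 + \frac{1}{2} \cdot \frac{1}{10} \left(87 + 1 - 40\right)\right) 177 = \left(422 + \frac{1}{2} \cdot \frac{1}{10} \cdot 48\right) 177 = \left(422 + \frac{12}{5}\right) 177 = \frac{2122}{5} \cdot 177 = \frac{375594}{5}$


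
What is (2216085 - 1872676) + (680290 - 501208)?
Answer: 522491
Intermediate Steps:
(2216085 - 1872676) + (680290 - 501208) = 343409 + 179082 = 522491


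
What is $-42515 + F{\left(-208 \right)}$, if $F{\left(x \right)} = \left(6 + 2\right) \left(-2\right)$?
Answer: $-42531$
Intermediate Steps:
$F{\left(x \right)} = -16$ ($F{\left(x \right)} = 8 \left(-2\right) = -16$)
$-42515 + F{\left(-208 \right)} = -42515 - 16 = -42531$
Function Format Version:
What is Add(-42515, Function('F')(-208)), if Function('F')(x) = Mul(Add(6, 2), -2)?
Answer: -42531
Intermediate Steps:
Function('F')(x) = -16 (Function('F')(x) = Mul(8, -2) = -16)
Add(-42515, Function('F')(-208)) = Add(-42515, -16) = -42531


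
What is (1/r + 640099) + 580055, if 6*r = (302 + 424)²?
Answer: 107185648285/87846 ≈ 1.2202e+6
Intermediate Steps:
r = 87846 (r = (302 + 424)²/6 = (⅙)*726² = (⅙)*527076 = 87846)
(1/r + 640099) + 580055 = (1/87846 + 640099) + 580055 = 56230136755/87846 + 580055 = 107185648285/87846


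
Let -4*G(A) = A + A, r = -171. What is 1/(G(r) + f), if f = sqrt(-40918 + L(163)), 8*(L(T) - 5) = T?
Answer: 76/42847 - 2*I*sqrt(72698)/128541 ≈ 0.0017738 - 0.0041952*I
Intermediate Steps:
L(T) = 5 + T/8
G(A) = -A/2 (G(A) = -(A + A)/4 = -A/2)
f = 3*I*sqrt(72698)/4 (f = sqrt(-40918 + (5 + (1/8)*163)) = sqrt(-40918 + (5 + 163/8)) = sqrt(-40918 + 203/8) = sqrt(-327141/8) = 3*I*sqrt(72698)/4 ≈ 202.22*I)
1/(G(r) + f) = 1/(-1/2*(-171) + 3*I*sqrt(72698)/4) = 1/(171/2 + 3*I*sqrt(72698)/4)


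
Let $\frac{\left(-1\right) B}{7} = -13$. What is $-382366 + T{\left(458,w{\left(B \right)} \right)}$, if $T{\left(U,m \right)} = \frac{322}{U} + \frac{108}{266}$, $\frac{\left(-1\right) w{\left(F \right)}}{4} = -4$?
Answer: $- \frac{11645687483}{30457} \approx -3.8237 \cdot 10^{5}$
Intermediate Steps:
$B = 91$ ($B = \left(-7\right) \left(-13\right) = 91$)
$w{\left(F \right)} = 16$ ($w{\left(F \right)} = \left(-4\right) \left(-4\right) = 16$)
$T{\left(U,m \right)} = \frac{54}{133} + \frac{322}{U}$ ($T{\left(U,m \right)} = \frac{322}{U} + 108 \cdot \frac{1}{266} = \frac{322}{U} + \frac{54}{133} = \frac{54}{133} + \frac{322}{U}$)
$-382366 + T{\left(458,w{\left(B \right)} \right)} = -382366 + \left(\frac{54}{133} + \frac{322}{458}\right) = -382366 + \left(\frac{54}{133} + 322 \cdot \frac{1}{458}\right) = -382366 + \left(\frac{54}{133} + \frac{161}{229}\right) = -382366 + \frac{33779}{30457} = - \frac{11645687483}{30457}$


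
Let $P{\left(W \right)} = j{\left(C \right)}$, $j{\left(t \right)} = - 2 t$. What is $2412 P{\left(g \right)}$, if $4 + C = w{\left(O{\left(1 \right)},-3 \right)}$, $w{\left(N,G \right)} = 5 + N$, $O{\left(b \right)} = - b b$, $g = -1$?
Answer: $0$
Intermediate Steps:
$O{\left(b \right)} = - b^{2}$
$C = 0$ ($C = -4 + \left(5 - 1^{2}\right) = -4 + \left(5 - 1\right) = -4 + 4 = 0$)
$P{\left(W \right)} = 0$ ($P{\left(W \right)} = \left(-2\right) 0 = 0$)
$2412 P{\left(g \right)} = 2412 \cdot 0 = 0$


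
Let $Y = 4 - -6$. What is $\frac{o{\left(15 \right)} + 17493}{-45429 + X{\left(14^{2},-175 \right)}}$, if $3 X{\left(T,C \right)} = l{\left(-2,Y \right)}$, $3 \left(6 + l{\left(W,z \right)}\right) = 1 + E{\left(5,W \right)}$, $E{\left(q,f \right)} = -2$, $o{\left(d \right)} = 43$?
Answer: $- \frac{9864}{25555} \approx -0.38599$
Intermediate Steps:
$Y = 10$ ($Y = 4 + 6 = 10$)
$l{\left(W,z \right)} = - \frac{19}{3}$ ($l{\left(W,z \right)} = -6 + \frac{1 - 2}{3} = -6 + \frac{1}{3} \left(-1\right) = -6 - \frac{1}{3} = - \frac{19}{3}$)
$X{\left(T,C \right)} = - \frac{19}{9}$ ($X{\left(T,C \right)} = \frac{1}{3} \left(- \frac{19}{3}\right) = - \frac{19}{9}$)
$\frac{o{\left(15 \right)} + 17493}{-45429 + X{\left(14^{2},-175 \right)}} = \frac{43 + 17493}{-45429 - \frac{19}{9}} = \frac{17536}{- \frac{408880}{9}} = 17536 \left(- \frac{9}{408880}\right) = - \frac{9864}{25555}$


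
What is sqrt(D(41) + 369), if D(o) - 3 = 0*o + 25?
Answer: sqrt(397) ≈ 19.925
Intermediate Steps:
D(o) = 28 (D(o) = 3 + (0*o + 25) = 3 + (0 + 25) = 3 + 25 = 28)
sqrt(D(41) + 369) = sqrt(28 + 369) = sqrt(397)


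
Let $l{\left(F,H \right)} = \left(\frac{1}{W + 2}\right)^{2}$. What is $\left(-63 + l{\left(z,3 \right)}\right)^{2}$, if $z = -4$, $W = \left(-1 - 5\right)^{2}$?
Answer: $\frac{8275722841}{2085136} \approx 3968.9$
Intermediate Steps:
$W = 36$ ($W = \left(-6\right)^{2} = 36$)
$l{\left(F,H \right)} = \frac{1}{1444}$ ($l{\left(F,H \right)} = \left(\frac{1}{36 + 2}\right)^{2} = \left(\frac{1}{38}\right)^{2} = \frac{1}{1444}$)
$\left(-63 + l{\left(z,3 \right)}\right)^{2} = \left(-63 + \frac{1}{1444}\right)^{2} = \left(- \frac{90971}{1444}\right)^{2} = \frac{8275722841}{2085136}$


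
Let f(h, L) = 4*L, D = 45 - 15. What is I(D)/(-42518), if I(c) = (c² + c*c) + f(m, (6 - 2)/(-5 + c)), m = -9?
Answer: -22508/531475 ≈ -0.042350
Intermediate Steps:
D = 30
I(c) = 2*c² + 16/(-5 + c) (I(c) = (c² + c*c) + 4*((6 - 2)/(-5 + c)) = (c² + c²) + 4*(4/(-5 + c)) = 2*c² + 16/(-5 + c))
I(D)/(-42518) = (2*(8 + 30²*(-5 + 30))/(-5 + 30))/(-42518) = (2*(8 + 900*25)/25)*(-1/42518) = (2*(1/25)*(8 + 22500))*(-1/42518) = (2*(1/25)*22508)*(-1/42518) = (45016/25)*(-1/42518) = -22508/531475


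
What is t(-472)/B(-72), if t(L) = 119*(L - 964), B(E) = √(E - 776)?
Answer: 42721*I*√53/53 ≈ 5868.2*I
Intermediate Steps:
B(E) = √(-776 + E)
t(L) = -114716 + 119*L (t(L) = 119*(-964 + L) = -114716 + 119*L)
t(-472)/B(-72) = (-114716 + 119*(-472))/(√(-776 - 72)) = (-114716 - 56168)/(√(-848)) = -170884*(-I*√53/212) = -(-42721)*I*√53/53 = 42721*I*√53/53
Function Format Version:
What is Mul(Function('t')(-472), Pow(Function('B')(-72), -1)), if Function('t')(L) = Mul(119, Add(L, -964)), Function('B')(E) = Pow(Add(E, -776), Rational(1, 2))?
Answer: Mul(Rational(42721, 53), I, Pow(53, Rational(1, 2))) ≈ Mul(5868.2, I)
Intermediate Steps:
Function('B')(E) = Pow(Add(-776, E), Rational(1, 2))
Function('t')(L) = Add(-114716, Mul(119, L)) (Function('t')(L) = Mul(119, Add(-964, L)) = Add(-114716, Mul(119, L)))
Mul(Function('t')(-472), Pow(Function('B')(-72), -1)) = Mul(Add(-114716, Mul(119, -472)), Pow(Pow(Add(-776, -72), Rational(1, 2)), -1)) = Mul(Add(-114716, -56168), Pow(Pow(-848, Rational(1, 2)), -1)) = Mul(-170884, Pow(Mul(4, I, Pow(53, Rational(1, 2))), -1)) = Mul(-170884, Mul(Rational(-1, 212), I, Pow(53, Rational(1, 2)))) = Mul(Rational(42721, 53), I, Pow(53, Rational(1, 2)))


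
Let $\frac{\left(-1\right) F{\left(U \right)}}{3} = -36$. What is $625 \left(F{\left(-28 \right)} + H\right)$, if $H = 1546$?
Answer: $1033750$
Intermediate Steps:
$F{\left(U \right)} = 108$ ($F{\left(U \right)} = \left(-3\right) \left(-36\right) = 108$)
$625 \left(F{\left(-28 \right)} + H\right) = 625 \left(108 + 1546\right) = 625 \cdot 1654 = 1033750$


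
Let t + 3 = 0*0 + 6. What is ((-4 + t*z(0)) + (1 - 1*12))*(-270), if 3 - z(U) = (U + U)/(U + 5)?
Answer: 1620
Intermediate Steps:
z(U) = 3 - 2*U/(5 + U) (z(U) = 3 - (U + U)/(U + 5) = 3 - 2*U/(5 + U))
t = 3 (t = -3 + (0*0 + 6) = -3 + (0 + 6) = -3 + 6 = 3)
((-4 + t*z(0)) + (1 - 1*12))*(-270) = ((-4 + 3*((15 + 0)/(5 + 0))) + (1 - 1*12))*(-270) = ((-4 + 3*(15/5)) + (1 - 12))*(-270) = ((-4 + 3*((1/5)*15)) - 11)*(-270) = ((-4 + 3*3) - 11)*(-270) = ((-4 + 9) - 11)*(-270) = (5 - 11)*(-270) = -6*(-270) = 1620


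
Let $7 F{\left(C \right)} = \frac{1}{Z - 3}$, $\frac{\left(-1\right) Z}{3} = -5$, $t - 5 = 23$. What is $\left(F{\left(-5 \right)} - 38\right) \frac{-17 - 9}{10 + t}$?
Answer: $\frac{41483}{1596} \approx 25.992$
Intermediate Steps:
$t = 28$ ($t = 5 + 23 = 28$)
$Z = 15$ ($Z = \left(-3\right) \left(-5\right) = 15$)
$F{\left(C \right)} = \frac{1}{84}$ ($F{\left(C \right)} = \frac{1}{7 \left(15 - 3\right)} = \frac{1}{7 \cdot 12} = \frac{1}{7} \cdot \frac{1}{12} = \frac{1}{84}$)
$\left(F{\left(-5 \right)} - 38\right) \frac{-17 - 9}{10 + t} = \left(\frac{1}{84} - 38\right) \frac{-17 - 9}{10 + 28} = - \frac{3191 \left(- \frac{26}{38}\right)}{84} = - \frac{3191 \left(\left(-26\right) \frac{1}{38}\right)}{84} = \left(- \frac{3191}{84}\right) \left(- \frac{13}{19}\right) = \frac{41483}{1596}$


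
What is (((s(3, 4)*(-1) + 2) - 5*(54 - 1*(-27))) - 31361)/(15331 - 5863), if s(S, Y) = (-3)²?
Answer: -10591/3156 ≈ -3.3558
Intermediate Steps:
s(S, Y) = 9
(((s(3, 4)*(-1) + 2) - 5*(54 - 1*(-27))) - 31361)/(15331 - 5863) = (((9*(-1) + 2) - 5*(54 - 1*(-27))) - 31361)/(15331 - 5863) = (((-9 + 2) - 5*(54 + 27)) - 31361)/9468 = ((-7 - 5*81) - 31361)*(1/9468) = ((-7 - 405) - 31361)*(1/9468) = (-412 - 31361)*(1/9468) = -31773*1/9468 = -10591/3156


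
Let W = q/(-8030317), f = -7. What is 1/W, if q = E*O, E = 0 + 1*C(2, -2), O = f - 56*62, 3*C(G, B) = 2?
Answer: 24090951/6958 ≈ 3462.3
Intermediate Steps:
C(G, B) = ⅔ (C(G, B) = (⅓)*2 = ⅔)
O = -3479 (O = -7 - 56*62 = -7 - 3472 = -3479)
E = ⅔ (E = 0 + 1*(⅔) = 0 + ⅔ = ⅔ ≈ 0.66667)
q = -6958/3 (q = (⅔)*(-3479) = -6958/3 ≈ -2319.3)
W = 6958/24090951 (W = -6958/3/(-8030317) = -6958/3*(-1/8030317) = 6958/24090951 ≈ 0.00028882)
1/W = 1/(6958/24090951) = 24090951/6958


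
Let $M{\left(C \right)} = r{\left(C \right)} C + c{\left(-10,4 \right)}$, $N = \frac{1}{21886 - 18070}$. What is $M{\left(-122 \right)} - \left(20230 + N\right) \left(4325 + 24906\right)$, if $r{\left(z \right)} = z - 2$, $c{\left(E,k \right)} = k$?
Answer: $- \frac{2256507669599}{3816} \approx -5.9133 \cdot 10^{8}$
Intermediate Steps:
$r{\left(z \right)} = -2 + z$ ($r{\left(z \right)} = z - 2 = -2 + z$)
$N = \frac{1}{3816} \approx 0.00026205$
$M{\left(C \right)} = 4 + C \left(-2 + C\right)$ ($M{\left(C \right)} = \left(-2 + C\right) C + 4 = C \left(-2 + C\right) + 4 = 4 + C \left(-2 + C\right)$)
$M{\left(-122 \right)} - \left(20230 + N\right) \left(4325 + 24906\right) = \left(4 - 122 \left(-2 - 122\right)\right) - \left(20230 + \frac{1}{3816}\right) \left(4325 + 24906\right) = \left(4 - -15128\right) - \frac{77197681}{3816} \cdot 29231 = \left(4 + 15128\right) - \frac{2256565413311}{3816} = 15132 - \frac{2256565413311}{3816} = - \frac{2256507669599}{3816}$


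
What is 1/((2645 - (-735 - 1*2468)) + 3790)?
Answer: 1/9638 ≈ 0.00010376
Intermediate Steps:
1/((2645 - (-735 - 1*2468)) + 3790) = 1/((2645 - (-735 - 2468)) + 3790) = 1/((2645 - 1*(-3203)) + 3790) = 1/((2645 + 3203) + 3790) = 1/(5848 + 3790) = 1/9638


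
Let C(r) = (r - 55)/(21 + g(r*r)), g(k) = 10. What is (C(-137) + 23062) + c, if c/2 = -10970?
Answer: 34590/31 ≈ 1115.8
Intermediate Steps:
c = -21940 (c = 2*(-10970) = -21940)
C(r) = -55/31 + r/31 (C(r) = (r - 55)/(21 + 10) = (-55 + r)/31 = (-55 + r)*(1/31) = -55/31 + r/31)
(C(-137) + 23062) + c = ((-55/31 + (1/31)*(-137)) + 23062) - 21940 = ((-55/31 - 137/31) + 23062) - 21940 = (-192/31 + 23062) - 21940 = 714730/31 - 21940 = 34590/31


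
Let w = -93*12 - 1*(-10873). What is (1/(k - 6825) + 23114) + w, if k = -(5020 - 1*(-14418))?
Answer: 863291072/26263 ≈ 32871.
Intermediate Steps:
k = -19438 (k = -(5020 + 14418) = -1*19438 = -19438)
w = 9757 (w = -1116 + 10873 = 9757)
(1/(k - 6825) + 23114) + w = (1/(-19438 - 6825) + 23114) + 9757 = (1/(-26263) + 23114) + 9757 = (-1/26263 + 23114) + 9757 = 607042981/26263 + 9757 = 863291072/26263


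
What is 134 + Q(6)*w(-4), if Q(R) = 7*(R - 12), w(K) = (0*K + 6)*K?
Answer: 1142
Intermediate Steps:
w(K) = 6*K (w(K) = (0 + 6)*K = 6*K)
Q(R) = -84 + 7*R (Q(R) = 7*(-12 + R) = -84 + 7*R)
134 + Q(6)*w(-4) = 134 + (-84 + 7*6)*(6*(-4)) = 134 + (-84 + 42)*(-24) = 134 - 42*(-24) = 134 + 1008 = 1142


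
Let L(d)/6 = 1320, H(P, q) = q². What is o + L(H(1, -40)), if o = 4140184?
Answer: 4148104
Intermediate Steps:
L(d) = 7920 (L(d) = 6*1320 = 7920)
o + L(H(1, -40)) = 4140184 + 7920 = 4148104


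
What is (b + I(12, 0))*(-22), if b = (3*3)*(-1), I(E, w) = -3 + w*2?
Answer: 264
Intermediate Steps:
I(E, w) = -3 + 2*w
b = -9 (b = 9*(-1) = -9)
(b + I(12, 0))*(-22) = (-9 + (-3 + 2*0))*(-22) = (-9 + (-3 + 0))*(-22) = (-9 - 3)*(-22) = -12*(-22) = 264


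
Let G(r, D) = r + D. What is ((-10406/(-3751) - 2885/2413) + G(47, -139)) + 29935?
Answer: 2232464012/74803 ≈ 29845.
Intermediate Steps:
G(r, D) = D + r
((-10406/(-3751) - 2885/2413) + G(47, -139)) + 29935 = ((-10406/(-3751) - 2885/2413) + (-139 + 47)) + 29935 = ((-10406*(-1/3751) - 2885*1/2413) - 92) + 29935 = ((86/31 - 2885/2413) - 92) + 29935 = (118083/74803 - 92) + 29935 = -6763793/74803 + 29935 = 2232464012/74803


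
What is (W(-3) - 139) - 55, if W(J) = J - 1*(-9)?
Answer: -188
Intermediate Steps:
W(J) = 9 + J (W(J) = J + 9 = 9 + J)
(W(-3) - 139) - 55 = ((9 - 3) - 139) - 55 = (6 - 139) - 55 = -133 - 55 = -188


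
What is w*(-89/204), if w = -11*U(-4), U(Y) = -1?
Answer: -979/204 ≈ -4.7990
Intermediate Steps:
w = 11 (w = -11*(-1) = 11)
w*(-89/204) = 11*(-89/204) = -979/204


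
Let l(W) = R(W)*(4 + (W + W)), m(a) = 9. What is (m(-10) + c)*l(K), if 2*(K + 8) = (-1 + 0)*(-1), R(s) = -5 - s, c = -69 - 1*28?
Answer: 2420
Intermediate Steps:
c = -97 (c = -69 - 28 = -97)
K = -15/2 (K = -8 + ((-1 + 0)*(-1))/2 = -8 + (-1*(-1))/2 = -8 + (½)*1 = -8 + ½ = -15/2 ≈ -7.5000)
l(W) = (-5 - W)*(4 + 2*W) (l(W) = (-5 - W)*(4 + (W + W)) = (-5 - W)*(4 + 2*W))
(m(-10) + c)*l(K) = (9 - 97)*(-2*(2 - 15/2)*(5 - 15/2)) = -(-176)*(-11)*(-5)/(2*2) = -88*(-55/2) = 2420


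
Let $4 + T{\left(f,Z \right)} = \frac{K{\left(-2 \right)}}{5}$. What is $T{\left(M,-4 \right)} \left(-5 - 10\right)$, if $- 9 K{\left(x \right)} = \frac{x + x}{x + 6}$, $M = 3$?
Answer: $\frac{179}{3} \approx 59.667$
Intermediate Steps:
$K{\left(x \right)} = - \frac{2 x}{9 \left(6 + x\right)}$ ($K{\left(x \right)} = - \frac{\left(x + x\right) \frac{1}{x + 6}}{9} = - \frac{2 x \frac{1}{6 + x}}{9} = - \frac{2 x}{9 \left(6 + x\right)}$)
$T{\left(f,Z \right)} = - \frac{179}{45}$ ($T{\left(f,Z \right)} = -4 + \frac{\left(-2\right) \left(-2\right) \frac{1}{54 + 9 \left(-2\right)}}{5} = -4 + \left(-2\right) \left(-2\right) \frac{1}{54 - 18} \cdot \frac{1}{5} = -4 + \left(-2\right) \left(-2\right) \frac{1}{36} \cdot \frac{1}{5} = -4 + \frac{1}{9} \cdot \frac{1}{5} = -4 + \frac{1}{45} = - \frac{179}{45}$)
$T{\left(M,-4 \right)} \left(-5 - 10\right) = - \frac{179 \left(-5 - 10\right)}{45} = \left(- \frac{179}{45}\right) \left(-15\right) = \frac{179}{3}$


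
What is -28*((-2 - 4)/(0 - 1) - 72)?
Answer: 1848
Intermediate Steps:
-28*((-2 - 4)/(0 - 1) - 72) = -28*(-6/(-1) - 72) = -28*(-1*(-6) - 72) = -28*(6 - 72) = -28*(-66) = 1848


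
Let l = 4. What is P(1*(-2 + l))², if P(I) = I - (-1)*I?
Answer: 16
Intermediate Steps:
P(I) = 2*I (P(I) = I + I = 2*I)
P(1*(-2 + l))² = (2*(1*(-2 + 4)))² = (2*(1*2))² = (2*2)² = 4² = 16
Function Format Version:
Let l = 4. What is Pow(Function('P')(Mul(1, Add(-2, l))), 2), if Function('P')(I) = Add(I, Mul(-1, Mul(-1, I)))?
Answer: 16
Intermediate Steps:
Function('P')(I) = Mul(2, I) (Function('P')(I) = Add(I, I) = Mul(2, I))
Pow(Function('P')(Mul(1, Add(-2, l))), 2) = Pow(Mul(2, Mul(1, Add(-2, 4))), 2) = Pow(Mul(2, Mul(1, 2)), 2) = Pow(Mul(2, 2), 2) = Pow(4, 2) = 16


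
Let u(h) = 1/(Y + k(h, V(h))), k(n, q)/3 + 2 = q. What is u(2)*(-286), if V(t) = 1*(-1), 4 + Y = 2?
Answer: 26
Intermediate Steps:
Y = -2 (Y = -4 + 2 = -2)
V(t) = -1
k(n, q) = -6 + 3*q
u(h) = -1/11 (u(h) = 1/(-2 + (-6 + 3*(-1))) = 1/(-2 + (-6 - 3)) = 1/(-2 - 9) = 1/(-11) = -1/11)
u(2)*(-286) = -1/11*(-286) = 26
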